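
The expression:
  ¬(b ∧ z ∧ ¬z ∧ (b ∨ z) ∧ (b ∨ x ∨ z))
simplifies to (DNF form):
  True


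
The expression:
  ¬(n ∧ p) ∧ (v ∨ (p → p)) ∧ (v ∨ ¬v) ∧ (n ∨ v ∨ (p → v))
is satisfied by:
  {v: True, p: False, n: False}
  {v: False, p: False, n: False}
  {n: True, v: True, p: False}
  {n: True, v: False, p: False}
  {p: True, v: True, n: False}


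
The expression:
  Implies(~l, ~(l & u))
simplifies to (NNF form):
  True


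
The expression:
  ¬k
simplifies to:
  ¬k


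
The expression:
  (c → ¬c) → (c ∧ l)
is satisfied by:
  {c: True}


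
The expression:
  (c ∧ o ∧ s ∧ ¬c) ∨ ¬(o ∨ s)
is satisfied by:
  {o: False, s: False}


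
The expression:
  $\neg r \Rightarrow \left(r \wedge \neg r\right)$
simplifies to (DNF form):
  $r$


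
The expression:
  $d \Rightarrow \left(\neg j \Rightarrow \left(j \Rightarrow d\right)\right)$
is always true.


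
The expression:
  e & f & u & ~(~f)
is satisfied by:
  {e: True, u: True, f: True}


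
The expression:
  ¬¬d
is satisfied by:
  {d: True}


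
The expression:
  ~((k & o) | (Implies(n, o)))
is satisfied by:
  {n: True, o: False}


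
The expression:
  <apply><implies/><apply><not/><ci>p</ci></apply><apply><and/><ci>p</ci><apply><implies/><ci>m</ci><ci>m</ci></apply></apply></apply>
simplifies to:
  <ci>p</ci>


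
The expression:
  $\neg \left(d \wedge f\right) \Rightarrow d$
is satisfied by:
  {d: True}


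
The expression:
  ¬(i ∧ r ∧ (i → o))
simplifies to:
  ¬i ∨ ¬o ∨ ¬r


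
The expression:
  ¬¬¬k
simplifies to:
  ¬k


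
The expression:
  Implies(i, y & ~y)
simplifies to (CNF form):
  ~i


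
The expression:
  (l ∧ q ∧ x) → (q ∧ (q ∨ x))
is always true.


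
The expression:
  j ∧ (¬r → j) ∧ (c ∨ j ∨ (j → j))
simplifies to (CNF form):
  j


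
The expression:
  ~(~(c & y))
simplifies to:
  c & y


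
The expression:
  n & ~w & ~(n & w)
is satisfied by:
  {n: True, w: False}


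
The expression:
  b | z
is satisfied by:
  {b: True, z: True}
  {b: True, z: False}
  {z: True, b: False}


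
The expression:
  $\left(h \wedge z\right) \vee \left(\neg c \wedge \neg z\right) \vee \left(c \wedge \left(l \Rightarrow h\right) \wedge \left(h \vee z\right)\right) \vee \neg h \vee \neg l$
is always true.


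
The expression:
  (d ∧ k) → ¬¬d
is always true.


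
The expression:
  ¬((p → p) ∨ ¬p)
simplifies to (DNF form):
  False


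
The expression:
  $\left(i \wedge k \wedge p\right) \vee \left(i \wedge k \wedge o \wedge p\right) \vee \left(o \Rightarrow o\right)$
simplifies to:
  $\text{True}$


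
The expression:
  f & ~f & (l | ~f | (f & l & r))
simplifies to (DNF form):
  False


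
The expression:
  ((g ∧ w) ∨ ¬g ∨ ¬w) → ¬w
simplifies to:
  ¬w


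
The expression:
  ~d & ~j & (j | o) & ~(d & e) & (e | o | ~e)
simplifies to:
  o & ~d & ~j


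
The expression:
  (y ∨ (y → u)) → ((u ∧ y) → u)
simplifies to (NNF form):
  True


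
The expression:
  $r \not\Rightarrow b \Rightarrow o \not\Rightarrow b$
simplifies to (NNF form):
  $b \vee o \vee \neg r$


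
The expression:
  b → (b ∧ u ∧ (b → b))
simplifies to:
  u ∨ ¬b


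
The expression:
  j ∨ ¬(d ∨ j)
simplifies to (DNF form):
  j ∨ ¬d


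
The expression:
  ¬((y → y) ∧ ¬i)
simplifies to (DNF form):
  i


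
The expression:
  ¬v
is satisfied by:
  {v: False}


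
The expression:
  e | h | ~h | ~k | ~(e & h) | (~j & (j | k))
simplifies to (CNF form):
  True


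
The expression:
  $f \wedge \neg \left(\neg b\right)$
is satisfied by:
  {b: True, f: True}


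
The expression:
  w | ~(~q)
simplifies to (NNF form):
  q | w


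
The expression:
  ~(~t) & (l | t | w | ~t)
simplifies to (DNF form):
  t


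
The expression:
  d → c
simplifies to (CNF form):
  c ∨ ¬d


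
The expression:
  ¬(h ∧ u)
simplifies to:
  ¬h ∨ ¬u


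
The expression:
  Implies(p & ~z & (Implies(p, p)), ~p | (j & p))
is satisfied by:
  {j: True, z: True, p: False}
  {j: True, p: False, z: False}
  {z: True, p: False, j: False}
  {z: False, p: False, j: False}
  {j: True, z: True, p: True}
  {j: True, p: True, z: False}
  {z: True, p: True, j: False}


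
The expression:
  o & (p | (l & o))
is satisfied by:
  {l: True, p: True, o: True}
  {l: True, o: True, p: False}
  {p: True, o: True, l: False}


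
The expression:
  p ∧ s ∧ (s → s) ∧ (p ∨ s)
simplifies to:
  p ∧ s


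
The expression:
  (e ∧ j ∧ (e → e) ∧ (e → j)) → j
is always true.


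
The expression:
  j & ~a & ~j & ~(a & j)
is never true.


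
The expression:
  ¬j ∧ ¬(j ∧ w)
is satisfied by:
  {j: False}


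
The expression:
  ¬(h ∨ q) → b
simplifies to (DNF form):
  b ∨ h ∨ q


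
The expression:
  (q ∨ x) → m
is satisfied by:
  {m: True, q: False, x: False}
  {x: True, m: True, q: False}
  {m: True, q: True, x: False}
  {x: True, m: True, q: True}
  {x: False, q: False, m: False}


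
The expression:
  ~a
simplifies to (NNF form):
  ~a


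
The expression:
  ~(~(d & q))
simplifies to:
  d & q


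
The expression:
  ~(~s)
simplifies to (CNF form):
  s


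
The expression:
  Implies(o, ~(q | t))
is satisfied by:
  {q: False, o: False, t: False}
  {t: True, q: False, o: False}
  {q: True, t: False, o: False}
  {t: True, q: True, o: False}
  {o: True, t: False, q: False}


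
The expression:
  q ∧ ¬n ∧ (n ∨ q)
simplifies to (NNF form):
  q ∧ ¬n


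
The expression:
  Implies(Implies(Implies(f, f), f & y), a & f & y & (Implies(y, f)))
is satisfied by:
  {a: True, y: False, f: False}
  {y: False, f: False, a: False}
  {f: True, a: True, y: False}
  {f: True, y: False, a: False}
  {a: True, y: True, f: False}
  {y: True, a: False, f: False}
  {f: True, y: True, a: True}


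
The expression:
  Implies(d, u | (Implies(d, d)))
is always true.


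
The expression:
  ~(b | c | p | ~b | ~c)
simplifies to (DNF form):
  False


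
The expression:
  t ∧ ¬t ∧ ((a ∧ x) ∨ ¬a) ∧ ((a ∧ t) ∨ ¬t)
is never true.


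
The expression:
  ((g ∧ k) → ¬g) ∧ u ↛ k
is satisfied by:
  {u: True, k: False}


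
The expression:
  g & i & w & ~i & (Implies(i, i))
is never true.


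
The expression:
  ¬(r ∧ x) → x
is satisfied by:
  {x: True}


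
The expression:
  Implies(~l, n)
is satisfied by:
  {n: True, l: True}
  {n: True, l: False}
  {l: True, n: False}


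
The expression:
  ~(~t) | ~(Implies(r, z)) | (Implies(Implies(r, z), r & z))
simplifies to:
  r | t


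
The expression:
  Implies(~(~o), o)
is always true.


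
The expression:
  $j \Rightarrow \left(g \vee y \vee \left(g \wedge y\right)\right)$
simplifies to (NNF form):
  $g \vee y \vee \neg j$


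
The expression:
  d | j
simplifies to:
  d | j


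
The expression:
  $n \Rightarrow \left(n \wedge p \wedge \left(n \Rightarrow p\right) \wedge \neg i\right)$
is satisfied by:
  {p: True, i: False, n: False}
  {i: False, n: False, p: False}
  {p: True, i: True, n: False}
  {i: True, p: False, n: False}
  {n: True, p: True, i: False}


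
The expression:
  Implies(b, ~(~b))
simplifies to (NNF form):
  True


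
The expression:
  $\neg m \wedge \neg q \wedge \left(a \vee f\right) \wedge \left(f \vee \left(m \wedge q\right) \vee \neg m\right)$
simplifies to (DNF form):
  $\left(a \wedge \neg m \wedge \neg q\right) \vee \left(f \wedge \neg m \wedge \neg q\right)$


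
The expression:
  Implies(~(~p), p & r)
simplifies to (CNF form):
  r | ~p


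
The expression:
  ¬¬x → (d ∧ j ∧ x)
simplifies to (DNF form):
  (d ∧ j) ∨ ¬x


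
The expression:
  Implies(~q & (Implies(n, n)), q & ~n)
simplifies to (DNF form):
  q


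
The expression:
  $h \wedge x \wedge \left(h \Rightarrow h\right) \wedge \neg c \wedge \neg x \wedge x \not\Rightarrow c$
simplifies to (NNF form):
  $\text{False}$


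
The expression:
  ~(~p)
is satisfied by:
  {p: True}


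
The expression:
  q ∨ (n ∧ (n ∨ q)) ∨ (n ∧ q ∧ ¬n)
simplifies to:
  n ∨ q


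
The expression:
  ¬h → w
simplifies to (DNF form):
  h ∨ w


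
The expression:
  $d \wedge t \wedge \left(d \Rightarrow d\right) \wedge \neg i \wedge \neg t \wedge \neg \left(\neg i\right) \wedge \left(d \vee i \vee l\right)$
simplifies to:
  $\text{False}$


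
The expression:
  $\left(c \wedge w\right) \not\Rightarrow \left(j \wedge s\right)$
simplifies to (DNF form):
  $\left(c \wedge w \wedge \neg j\right) \vee \left(c \wedge w \wedge \neg s\right)$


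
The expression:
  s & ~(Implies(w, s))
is never true.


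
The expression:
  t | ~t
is always true.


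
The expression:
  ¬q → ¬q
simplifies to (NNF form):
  True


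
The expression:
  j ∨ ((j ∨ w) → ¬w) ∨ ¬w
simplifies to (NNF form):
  j ∨ ¬w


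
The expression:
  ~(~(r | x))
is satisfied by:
  {r: True, x: True}
  {r: True, x: False}
  {x: True, r: False}


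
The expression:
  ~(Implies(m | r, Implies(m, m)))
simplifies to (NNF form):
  False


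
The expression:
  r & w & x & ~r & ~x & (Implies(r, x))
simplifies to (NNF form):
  False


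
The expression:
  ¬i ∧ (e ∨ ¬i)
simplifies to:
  ¬i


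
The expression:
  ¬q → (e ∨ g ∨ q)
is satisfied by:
  {q: True, e: True, g: True}
  {q: True, e: True, g: False}
  {q: True, g: True, e: False}
  {q: True, g: False, e: False}
  {e: True, g: True, q: False}
  {e: True, g: False, q: False}
  {g: True, e: False, q: False}


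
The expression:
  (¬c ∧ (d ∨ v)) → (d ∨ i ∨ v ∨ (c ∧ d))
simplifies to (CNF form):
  True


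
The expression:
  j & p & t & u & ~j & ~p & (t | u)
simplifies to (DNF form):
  False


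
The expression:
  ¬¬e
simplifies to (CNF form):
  e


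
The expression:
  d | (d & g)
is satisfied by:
  {d: True}


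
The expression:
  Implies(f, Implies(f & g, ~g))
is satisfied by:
  {g: False, f: False}
  {f: True, g: False}
  {g: True, f: False}


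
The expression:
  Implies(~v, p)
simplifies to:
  p | v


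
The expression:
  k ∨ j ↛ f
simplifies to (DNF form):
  k ∨ (j ∧ ¬f)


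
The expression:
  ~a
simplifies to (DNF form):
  ~a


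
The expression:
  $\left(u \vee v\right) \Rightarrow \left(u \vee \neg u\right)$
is always true.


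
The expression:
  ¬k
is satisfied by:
  {k: False}


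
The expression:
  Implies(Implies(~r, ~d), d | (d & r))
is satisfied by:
  {d: True}


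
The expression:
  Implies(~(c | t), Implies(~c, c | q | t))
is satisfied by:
  {t: True, q: True, c: True}
  {t: True, q: True, c: False}
  {t: True, c: True, q: False}
  {t: True, c: False, q: False}
  {q: True, c: True, t: False}
  {q: True, c: False, t: False}
  {c: True, q: False, t: False}


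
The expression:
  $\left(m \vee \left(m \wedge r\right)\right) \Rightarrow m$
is always true.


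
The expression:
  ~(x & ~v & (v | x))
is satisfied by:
  {v: True, x: False}
  {x: False, v: False}
  {x: True, v: True}


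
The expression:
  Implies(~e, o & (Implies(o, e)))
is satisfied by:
  {e: True}


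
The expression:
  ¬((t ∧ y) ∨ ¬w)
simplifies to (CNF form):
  w ∧ (¬t ∨ ¬y)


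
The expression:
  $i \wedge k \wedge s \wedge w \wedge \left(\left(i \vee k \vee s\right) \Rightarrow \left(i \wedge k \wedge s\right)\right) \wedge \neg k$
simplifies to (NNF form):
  $\text{False}$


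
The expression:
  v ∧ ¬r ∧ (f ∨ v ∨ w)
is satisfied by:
  {v: True, r: False}


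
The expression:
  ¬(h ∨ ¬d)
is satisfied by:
  {d: True, h: False}


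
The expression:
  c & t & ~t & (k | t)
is never true.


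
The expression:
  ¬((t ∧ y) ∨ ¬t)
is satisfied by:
  {t: True, y: False}


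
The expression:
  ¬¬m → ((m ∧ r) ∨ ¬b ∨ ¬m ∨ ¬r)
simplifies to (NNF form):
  True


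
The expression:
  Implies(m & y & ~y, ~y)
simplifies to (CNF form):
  True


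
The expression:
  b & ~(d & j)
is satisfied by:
  {b: True, d: False, j: False}
  {j: True, b: True, d: False}
  {d: True, b: True, j: False}


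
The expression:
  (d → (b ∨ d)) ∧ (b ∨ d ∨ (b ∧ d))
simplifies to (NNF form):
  b ∨ d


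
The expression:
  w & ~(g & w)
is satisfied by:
  {w: True, g: False}


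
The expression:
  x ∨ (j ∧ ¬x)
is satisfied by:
  {x: True, j: True}
  {x: True, j: False}
  {j: True, x: False}


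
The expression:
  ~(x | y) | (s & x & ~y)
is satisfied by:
  {s: True, y: False, x: False}
  {y: False, x: False, s: False}
  {x: True, s: True, y: False}


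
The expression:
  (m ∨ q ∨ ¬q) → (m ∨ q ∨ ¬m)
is always true.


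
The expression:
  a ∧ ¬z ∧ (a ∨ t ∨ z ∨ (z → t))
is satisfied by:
  {a: True, z: False}


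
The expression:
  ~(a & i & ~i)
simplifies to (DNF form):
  True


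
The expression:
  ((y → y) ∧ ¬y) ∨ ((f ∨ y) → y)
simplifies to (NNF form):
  True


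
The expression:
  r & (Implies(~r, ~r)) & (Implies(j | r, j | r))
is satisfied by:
  {r: True}


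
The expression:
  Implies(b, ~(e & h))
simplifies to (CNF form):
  ~b | ~e | ~h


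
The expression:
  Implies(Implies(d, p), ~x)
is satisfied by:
  {d: True, x: False, p: False}
  {d: False, x: False, p: False}
  {p: True, d: True, x: False}
  {p: True, d: False, x: False}
  {x: True, d: True, p: False}


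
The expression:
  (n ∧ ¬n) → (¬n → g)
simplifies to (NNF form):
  True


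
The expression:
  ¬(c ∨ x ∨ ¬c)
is never true.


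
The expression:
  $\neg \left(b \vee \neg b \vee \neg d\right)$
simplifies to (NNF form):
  $\text{False}$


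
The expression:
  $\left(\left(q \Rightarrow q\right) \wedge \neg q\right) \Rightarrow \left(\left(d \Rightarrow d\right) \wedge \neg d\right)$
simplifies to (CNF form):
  $q \vee \neg d$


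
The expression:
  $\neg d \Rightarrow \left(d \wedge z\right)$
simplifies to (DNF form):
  $d$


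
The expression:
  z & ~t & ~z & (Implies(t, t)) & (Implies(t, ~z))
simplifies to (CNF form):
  False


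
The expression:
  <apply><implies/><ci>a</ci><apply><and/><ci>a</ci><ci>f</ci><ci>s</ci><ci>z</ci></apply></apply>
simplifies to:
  <apply><or/><apply><not/><ci>a</ci></apply><apply><and/><ci>f</ci><ci>s</ci><ci>z</ci></apply></apply>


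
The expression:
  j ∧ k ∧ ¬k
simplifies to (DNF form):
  False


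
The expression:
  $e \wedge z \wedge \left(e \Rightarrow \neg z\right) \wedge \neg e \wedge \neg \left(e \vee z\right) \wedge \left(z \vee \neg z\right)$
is never true.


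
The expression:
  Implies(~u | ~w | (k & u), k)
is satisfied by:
  {k: True, u: True, w: True}
  {k: True, u: True, w: False}
  {k: True, w: True, u: False}
  {k: True, w: False, u: False}
  {u: True, w: True, k: False}


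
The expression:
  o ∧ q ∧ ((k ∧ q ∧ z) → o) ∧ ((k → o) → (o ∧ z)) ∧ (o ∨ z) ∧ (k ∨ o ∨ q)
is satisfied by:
  {z: True, o: True, q: True}


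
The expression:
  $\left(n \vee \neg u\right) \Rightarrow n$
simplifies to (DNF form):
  $n \vee u$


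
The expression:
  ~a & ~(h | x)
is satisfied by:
  {x: False, h: False, a: False}


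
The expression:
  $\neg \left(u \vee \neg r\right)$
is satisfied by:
  {r: True, u: False}


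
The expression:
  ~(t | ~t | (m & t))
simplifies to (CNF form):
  False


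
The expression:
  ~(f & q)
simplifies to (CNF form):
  ~f | ~q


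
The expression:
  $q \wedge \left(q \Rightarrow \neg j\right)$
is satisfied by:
  {q: True, j: False}


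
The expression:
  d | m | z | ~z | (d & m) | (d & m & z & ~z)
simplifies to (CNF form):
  True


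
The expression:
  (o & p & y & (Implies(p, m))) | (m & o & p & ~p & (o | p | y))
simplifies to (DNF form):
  m & o & p & y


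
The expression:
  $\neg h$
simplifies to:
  $\neg h$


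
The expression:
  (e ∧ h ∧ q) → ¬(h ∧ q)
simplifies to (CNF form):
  ¬e ∨ ¬h ∨ ¬q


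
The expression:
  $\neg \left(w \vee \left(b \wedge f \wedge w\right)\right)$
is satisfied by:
  {w: False}


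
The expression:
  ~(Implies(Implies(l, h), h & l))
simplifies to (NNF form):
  ~l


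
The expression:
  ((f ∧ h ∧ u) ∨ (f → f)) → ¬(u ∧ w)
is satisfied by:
  {w: False, u: False}
  {u: True, w: False}
  {w: True, u: False}


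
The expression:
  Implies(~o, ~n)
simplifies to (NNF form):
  o | ~n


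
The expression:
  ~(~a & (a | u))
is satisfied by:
  {a: True, u: False}
  {u: False, a: False}
  {u: True, a: True}


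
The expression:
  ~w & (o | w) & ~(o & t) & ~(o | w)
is never true.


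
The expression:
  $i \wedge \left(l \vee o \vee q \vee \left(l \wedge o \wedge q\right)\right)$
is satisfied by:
  {q: True, l: True, o: True, i: True}
  {q: True, l: True, i: True, o: False}
  {q: True, o: True, i: True, l: False}
  {q: True, i: True, o: False, l: False}
  {l: True, i: True, o: True, q: False}
  {l: True, i: True, o: False, q: False}
  {i: True, o: True, l: False, q: False}


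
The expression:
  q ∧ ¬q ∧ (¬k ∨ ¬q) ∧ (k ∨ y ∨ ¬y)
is never true.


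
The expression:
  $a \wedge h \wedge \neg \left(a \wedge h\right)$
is never true.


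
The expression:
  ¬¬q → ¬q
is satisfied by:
  {q: False}


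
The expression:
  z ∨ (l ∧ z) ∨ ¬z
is always true.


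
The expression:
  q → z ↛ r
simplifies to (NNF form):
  (z ∧ ¬r) ∨ ¬q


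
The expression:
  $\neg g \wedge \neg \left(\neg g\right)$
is never true.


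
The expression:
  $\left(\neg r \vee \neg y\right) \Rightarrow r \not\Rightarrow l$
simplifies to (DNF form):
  $\left(r \wedge y\right) \vee \left(r \wedge \neg l\right)$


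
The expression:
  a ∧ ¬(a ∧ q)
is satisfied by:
  {a: True, q: False}


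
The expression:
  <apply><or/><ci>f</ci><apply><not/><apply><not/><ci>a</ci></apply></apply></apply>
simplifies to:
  <apply><or/><ci>a</ci><ci>f</ci></apply>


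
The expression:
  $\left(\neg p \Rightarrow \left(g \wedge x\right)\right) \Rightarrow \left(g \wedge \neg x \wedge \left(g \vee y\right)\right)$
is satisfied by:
  {p: False, x: False, g: False}
  {g: True, p: False, x: False}
  {x: True, p: False, g: False}
  {g: True, p: True, x: False}


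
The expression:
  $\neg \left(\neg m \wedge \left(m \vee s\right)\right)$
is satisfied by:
  {m: True, s: False}
  {s: False, m: False}
  {s: True, m: True}


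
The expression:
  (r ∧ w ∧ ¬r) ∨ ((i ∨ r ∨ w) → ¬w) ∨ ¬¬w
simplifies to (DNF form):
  True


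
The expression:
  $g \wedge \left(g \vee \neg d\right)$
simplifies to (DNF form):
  $g$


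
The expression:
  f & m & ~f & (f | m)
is never true.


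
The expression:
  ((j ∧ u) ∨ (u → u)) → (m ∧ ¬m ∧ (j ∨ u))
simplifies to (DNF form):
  False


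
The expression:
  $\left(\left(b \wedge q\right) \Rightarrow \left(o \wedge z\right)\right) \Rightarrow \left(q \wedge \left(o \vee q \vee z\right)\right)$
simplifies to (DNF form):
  $q$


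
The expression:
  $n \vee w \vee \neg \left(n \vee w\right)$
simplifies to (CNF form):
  $\text{True}$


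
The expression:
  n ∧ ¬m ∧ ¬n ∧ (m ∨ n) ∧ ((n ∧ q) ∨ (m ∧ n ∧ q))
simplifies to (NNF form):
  False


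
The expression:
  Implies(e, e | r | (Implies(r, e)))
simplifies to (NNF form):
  True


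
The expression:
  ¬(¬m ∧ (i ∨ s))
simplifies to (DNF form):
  m ∨ (¬i ∧ ¬s)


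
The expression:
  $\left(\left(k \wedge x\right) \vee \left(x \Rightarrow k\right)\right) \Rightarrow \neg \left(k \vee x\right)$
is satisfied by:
  {k: False}


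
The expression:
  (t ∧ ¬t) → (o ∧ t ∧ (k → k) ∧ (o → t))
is always true.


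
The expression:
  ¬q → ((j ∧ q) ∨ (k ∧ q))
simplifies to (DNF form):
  q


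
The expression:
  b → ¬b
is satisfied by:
  {b: False}


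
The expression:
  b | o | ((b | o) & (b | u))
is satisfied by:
  {b: True, o: True}
  {b: True, o: False}
  {o: True, b: False}


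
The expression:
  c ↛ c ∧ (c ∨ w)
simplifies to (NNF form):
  False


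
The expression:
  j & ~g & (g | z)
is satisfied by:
  {z: True, j: True, g: False}


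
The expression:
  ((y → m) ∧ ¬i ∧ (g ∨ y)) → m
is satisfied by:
  {i: True, y: True, m: True, g: False}
  {i: True, y: True, g: False, m: False}
  {i: True, m: True, g: False, y: False}
  {i: True, g: False, m: False, y: False}
  {y: True, m: True, g: False, i: False}
  {y: True, g: False, m: False, i: False}
  {m: True, y: False, g: False, i: False}
  {y: False, g: False, m: False, i: False}
  {y: True, i: True, g: True, m: True}
  {y: True, i: True, g: True, m: False}
  {i: True, g: True, m: True, y: False}
  {i: True, g: True, y: False, m: False}
  {m: True, g: True, y: True, i: False}
  {g: True, y: True, i: False, m: False}
  {g: True, m: True, i: False, y: False}


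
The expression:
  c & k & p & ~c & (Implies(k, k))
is never true.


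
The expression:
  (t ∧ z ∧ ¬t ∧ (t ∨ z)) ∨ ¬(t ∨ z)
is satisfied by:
  {z: False, t: False}


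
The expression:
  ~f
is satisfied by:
  {f: False}


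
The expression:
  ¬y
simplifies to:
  ¬y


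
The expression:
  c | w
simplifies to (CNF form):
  c | w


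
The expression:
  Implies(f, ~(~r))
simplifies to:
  r | ~f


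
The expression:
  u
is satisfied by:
  {u: True}


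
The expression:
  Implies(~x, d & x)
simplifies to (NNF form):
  x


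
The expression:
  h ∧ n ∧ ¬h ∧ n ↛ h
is never true.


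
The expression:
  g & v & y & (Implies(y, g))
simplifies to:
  g & v & y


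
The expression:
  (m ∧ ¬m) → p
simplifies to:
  True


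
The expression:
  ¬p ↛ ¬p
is never true.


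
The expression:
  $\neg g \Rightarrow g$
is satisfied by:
  {g: True}


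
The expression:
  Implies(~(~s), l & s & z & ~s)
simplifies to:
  ~s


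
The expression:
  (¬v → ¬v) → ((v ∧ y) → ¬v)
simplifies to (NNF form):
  ¬v ∨ ¬y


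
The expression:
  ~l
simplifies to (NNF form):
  ~l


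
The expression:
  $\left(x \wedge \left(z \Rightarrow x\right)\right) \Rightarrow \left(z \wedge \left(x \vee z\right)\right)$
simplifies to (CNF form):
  $z \vee \neg x$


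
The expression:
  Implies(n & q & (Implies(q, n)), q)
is always true.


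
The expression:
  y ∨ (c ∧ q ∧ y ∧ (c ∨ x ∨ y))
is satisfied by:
  {y: True}


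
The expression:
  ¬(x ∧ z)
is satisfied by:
  {z: False, x: False}
  {x: True, z: False}
  {z: True, x: False}


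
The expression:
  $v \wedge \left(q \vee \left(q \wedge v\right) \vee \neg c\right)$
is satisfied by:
  {q: True, v: True, c: False}
  {v: True, c: False, q: False}
  {q: True, c: True, v: True}


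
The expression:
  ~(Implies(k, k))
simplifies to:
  False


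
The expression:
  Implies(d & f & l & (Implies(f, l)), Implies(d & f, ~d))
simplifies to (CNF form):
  ~d | ~f | ~l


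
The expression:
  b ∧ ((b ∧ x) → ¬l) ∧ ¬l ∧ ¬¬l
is never true.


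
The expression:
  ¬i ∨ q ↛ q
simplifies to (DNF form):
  ¬i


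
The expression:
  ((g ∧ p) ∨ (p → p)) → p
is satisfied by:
  {p: True}


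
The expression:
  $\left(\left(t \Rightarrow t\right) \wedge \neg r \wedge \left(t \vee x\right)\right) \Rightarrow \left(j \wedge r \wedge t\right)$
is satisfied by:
  {r: True, x: False, t: False}
  {r: True, t: True, x: False}
  {r: True, x: True, t: False}
  {r: True, t: True, x: True}
  {t: False, x: False, r: False}


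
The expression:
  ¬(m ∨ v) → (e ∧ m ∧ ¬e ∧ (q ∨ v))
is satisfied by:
  {m: True, v: True}
  {m: True, v: False}
  {v: True, m: False}


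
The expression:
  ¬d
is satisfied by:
  {d: False}


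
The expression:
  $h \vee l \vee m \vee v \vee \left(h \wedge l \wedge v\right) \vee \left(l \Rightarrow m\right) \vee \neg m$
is always true.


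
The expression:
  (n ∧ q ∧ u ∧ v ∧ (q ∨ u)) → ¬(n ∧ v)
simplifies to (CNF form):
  ¬n ∨ ¬q ∨ ¬u ∨ ¬v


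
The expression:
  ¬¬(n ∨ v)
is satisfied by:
  {n: True, v: True}
  {n: True, v: False}
  {v: True, n: False}


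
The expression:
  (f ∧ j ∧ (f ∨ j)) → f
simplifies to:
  True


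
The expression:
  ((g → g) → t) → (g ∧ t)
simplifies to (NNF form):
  g ∨ ¬t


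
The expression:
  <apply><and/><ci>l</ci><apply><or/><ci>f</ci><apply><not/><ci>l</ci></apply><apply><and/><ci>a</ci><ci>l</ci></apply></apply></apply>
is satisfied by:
  {a: True, f: True, l: True}
  {a: True, l: True, f: False}
  {f: True, l: True, a: False}


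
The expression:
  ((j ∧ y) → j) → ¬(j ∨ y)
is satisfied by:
  {y: False, j: False}


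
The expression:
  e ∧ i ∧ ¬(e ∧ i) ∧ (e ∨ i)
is never true.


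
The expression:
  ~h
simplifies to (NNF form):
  ~h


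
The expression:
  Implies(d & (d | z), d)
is always true.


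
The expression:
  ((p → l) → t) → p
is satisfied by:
  {p: True, t: False}
  {t: False, p: False}
  {t: True, p: True}


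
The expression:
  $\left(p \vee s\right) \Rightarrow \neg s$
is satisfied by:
  {s: False}


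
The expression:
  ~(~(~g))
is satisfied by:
  {g: False}


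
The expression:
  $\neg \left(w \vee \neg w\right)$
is never true.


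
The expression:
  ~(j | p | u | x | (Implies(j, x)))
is never true.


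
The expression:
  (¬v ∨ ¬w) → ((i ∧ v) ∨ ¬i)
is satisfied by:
  {v: True, i: False}
  {i: False, v: False}
  {i: True, v: True}


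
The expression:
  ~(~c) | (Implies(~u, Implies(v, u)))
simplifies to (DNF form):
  c | u | ~v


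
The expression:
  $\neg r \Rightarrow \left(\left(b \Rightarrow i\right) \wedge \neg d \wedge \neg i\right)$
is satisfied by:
  {r: True, b: False, d: False, i: False}
  {r: True, i: True, b: False, d: False}
  {r: True, d: True, b: False, i: False}
  {r: True, i: True, d: True, b: False}
  {r: True, b: True, d: False, i: False}
  {r: True, i: True, b: True, d: False}
  {r: True, d: True, b: True, i: False}
  {r: True, i: True, d: True, b: True}
  {i: False, b: False, d: False, r: False}


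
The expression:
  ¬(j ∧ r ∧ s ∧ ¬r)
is always true.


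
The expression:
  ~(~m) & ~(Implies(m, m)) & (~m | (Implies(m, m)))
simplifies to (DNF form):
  False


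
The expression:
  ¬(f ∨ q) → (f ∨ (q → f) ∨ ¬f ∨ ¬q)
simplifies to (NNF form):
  True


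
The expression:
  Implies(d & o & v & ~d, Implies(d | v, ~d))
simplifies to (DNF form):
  True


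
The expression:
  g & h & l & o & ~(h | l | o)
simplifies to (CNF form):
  False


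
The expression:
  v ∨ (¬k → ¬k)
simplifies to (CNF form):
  True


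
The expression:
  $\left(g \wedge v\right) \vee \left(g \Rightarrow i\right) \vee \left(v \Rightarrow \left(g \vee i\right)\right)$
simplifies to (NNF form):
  $\text{True}$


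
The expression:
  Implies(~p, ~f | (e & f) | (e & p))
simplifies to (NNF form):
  e | p | ~f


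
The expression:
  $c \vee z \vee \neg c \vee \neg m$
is always true.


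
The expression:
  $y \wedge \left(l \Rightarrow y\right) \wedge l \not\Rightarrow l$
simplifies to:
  $\text{False}$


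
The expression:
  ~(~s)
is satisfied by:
  {s: True}


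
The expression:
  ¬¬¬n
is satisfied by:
  {n: False}


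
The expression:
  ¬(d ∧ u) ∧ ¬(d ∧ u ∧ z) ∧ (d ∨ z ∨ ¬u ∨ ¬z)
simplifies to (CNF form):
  ¬d ∨ ¬u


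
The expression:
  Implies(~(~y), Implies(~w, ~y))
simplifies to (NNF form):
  w | ~y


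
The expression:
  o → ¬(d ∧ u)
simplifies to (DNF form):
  ¬d ∨ ¬o ∨ ¬u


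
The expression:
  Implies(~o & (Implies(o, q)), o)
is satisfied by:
  {o: True}


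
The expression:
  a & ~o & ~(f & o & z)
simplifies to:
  a & ~o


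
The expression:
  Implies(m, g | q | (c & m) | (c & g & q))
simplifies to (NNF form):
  c | g | q | ~m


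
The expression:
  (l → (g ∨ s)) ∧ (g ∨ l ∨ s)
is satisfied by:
  {g: True, s: True}
  {g: True, s: False}
  {s: True, g: False}


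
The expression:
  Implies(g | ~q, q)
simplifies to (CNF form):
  q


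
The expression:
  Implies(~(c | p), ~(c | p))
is always true.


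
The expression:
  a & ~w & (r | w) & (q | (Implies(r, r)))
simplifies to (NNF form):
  a & r & ~w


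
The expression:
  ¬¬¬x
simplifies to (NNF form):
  ¬x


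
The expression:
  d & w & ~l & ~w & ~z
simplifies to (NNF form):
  False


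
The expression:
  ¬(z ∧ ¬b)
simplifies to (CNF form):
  b ∨ ¬z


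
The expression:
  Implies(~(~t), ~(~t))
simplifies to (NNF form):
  True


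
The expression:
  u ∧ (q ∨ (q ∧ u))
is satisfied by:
  {u: True, q: True}


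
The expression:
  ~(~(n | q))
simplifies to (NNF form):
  n | q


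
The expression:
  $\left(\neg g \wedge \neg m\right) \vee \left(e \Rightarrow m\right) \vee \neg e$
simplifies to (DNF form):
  $m \vee \neg e \vee \neg g$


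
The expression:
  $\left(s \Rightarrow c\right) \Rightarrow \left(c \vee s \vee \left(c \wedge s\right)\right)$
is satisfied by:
  {c: True, s: True}
  {c: True, s: False}
  {s: True, c: False}


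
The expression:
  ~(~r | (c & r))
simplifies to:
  r & ~c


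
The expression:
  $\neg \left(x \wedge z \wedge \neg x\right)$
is always true.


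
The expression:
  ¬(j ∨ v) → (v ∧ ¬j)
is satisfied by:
  {v: True, j: True}
  {v: True, j: False}
  {j: True, v: False}


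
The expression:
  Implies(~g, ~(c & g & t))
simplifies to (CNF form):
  True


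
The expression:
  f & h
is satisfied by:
  {h: True, f: True}


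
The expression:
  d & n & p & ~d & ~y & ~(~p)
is never true.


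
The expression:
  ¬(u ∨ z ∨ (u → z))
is never true.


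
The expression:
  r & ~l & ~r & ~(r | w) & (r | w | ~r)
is never true.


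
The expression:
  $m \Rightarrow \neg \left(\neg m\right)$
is always true.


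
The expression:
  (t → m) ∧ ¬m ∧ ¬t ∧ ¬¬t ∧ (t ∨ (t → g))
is never true.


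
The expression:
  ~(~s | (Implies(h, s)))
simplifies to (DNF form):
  False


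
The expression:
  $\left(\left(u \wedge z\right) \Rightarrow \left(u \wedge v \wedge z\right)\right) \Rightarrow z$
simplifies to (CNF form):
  $z$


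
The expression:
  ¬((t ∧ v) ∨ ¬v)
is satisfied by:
  {v: True, t: False}


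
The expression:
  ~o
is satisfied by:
  {o: False}


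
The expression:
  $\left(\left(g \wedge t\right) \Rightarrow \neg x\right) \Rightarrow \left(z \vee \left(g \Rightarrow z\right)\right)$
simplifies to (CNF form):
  $\left(t \vee z \vee \neg g\right) \wedge \left(x \vee z \vee \neg g\right)$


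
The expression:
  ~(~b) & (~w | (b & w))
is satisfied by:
  {b: True}


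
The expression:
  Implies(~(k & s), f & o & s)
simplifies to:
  s & (f | k) & (k | o)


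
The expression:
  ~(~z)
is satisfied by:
  {z: True}


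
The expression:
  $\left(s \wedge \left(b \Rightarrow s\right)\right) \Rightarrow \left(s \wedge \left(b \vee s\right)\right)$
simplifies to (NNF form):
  $\text{True}$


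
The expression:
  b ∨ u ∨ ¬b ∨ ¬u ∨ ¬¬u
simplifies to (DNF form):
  True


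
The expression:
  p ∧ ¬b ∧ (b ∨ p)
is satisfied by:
  {p: True, b: False}


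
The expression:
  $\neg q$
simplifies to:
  $\neg q$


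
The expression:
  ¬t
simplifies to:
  ¬t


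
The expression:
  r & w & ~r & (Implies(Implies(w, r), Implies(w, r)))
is never true.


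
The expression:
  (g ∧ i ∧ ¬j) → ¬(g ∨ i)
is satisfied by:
  {j: True, i: False, g: False}
  {j: False, i: False, g: False}
  {g: True, j: True, i: False}
  {g: True, j: False, i: False}
  {i: True, j: True, g: False}
  {i: True, j: False, g: False}
  {i: True, g: True, j: True}


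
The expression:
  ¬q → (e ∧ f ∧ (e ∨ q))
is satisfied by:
  {q: True, e: True, f: True}
  {q: True, e: True, f: False}
  {q: True, f: True, e: False}
  {q: True, f: False, e: False}
  {e: True, f: True, q: False}


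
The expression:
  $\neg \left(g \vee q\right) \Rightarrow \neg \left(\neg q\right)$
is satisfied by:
  {q: True, g: True}
  {q: True, g: False}
  {g: True, q: False}


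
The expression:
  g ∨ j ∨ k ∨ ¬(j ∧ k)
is always true.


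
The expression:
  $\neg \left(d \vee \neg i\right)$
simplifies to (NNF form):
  $i \wedge \neg d$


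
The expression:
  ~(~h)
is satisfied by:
  {h: True}


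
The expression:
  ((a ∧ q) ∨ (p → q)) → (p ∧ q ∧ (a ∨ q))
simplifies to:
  p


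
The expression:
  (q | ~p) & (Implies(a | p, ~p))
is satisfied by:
  {p: False}


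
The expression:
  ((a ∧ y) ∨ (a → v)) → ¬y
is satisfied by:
  {y: False}


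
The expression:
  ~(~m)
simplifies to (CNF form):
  m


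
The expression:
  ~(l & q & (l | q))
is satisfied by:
  {l: False, q: False}
  {q: True, l: False}
  {l: True, q: False}


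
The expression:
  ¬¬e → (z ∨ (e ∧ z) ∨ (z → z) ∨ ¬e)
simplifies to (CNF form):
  True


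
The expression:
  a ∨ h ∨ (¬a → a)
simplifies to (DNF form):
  a ∨ h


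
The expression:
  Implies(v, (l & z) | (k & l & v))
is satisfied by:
  {z: True, l: True, k: True, v: False}
  {z: True, l: True, k: False, v: False}
  {l: True, k: True, v: False, z: False}
  {l: True, k: False, v: False, z: False}
  {z: True, k: True, v: False, l: False}
  {z: True, k: False, v: False, l: False}
  {k: True, z: False, v: False, l: False}
  {k: False, z: False, v: False, l: False}
  {z: True, l: True, v: True, k: True}
  {z: True, l: True, v: True, k: False}
  {l: True, v: True, k: True, z: False}


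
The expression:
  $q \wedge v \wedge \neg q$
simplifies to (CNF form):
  $\text{False}$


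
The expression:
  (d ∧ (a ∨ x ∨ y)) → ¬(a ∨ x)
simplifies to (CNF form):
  (¬a ∨ ¬d) ∧ (¬d ∨ ¬x)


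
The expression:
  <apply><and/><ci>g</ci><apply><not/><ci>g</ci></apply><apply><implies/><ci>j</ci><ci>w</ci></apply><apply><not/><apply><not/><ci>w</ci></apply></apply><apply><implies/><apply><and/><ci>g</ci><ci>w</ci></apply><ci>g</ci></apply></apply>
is never true.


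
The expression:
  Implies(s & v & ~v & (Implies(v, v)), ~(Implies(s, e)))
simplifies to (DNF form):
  True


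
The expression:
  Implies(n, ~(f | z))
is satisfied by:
  {z: False, n: False, f: False}
  {f: True, z: False, n: False}
  {z: True, f: False, n: False}
  {f: True, z: True, n: False}
  {n: True, f: False, z: False}


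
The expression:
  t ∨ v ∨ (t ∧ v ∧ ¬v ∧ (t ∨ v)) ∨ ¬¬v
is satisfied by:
  {t: True, v: True}
  {t: True, v: False}
  {v: True, t: False}


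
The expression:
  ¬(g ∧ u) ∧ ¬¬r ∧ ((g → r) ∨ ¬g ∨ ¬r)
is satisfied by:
  {r: True, g: False, u: False}
  {r: True, u: True, g: False}
  {r: True, g: True, u: False}


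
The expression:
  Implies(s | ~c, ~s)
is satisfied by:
  {s: False}


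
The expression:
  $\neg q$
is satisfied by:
  {q: False}


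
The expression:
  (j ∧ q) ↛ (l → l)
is never true.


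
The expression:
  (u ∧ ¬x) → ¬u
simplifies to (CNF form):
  x ∨ ¬u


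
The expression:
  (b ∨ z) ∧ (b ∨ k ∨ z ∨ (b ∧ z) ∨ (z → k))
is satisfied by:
  {b: True, z: True}
  {b: True, z: False}
  {z: True, b: False}


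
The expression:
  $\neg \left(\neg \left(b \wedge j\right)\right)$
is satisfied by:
  {j: True, b: True}


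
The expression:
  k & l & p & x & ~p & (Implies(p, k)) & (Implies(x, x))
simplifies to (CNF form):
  False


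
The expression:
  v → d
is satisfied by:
  {d: True, v: False}
  {v: False, d: False}
  {v: True, d: True}


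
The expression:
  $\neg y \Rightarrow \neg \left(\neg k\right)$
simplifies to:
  $k \vee y$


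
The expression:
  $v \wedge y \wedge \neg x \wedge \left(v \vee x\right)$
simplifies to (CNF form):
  $v \wedge y \wedge \neg x$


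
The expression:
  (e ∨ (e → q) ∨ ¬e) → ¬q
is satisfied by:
  {q: False}


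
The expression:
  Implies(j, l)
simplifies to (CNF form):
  l | ~j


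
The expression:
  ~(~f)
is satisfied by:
  {f: True}


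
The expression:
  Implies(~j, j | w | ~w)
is always true.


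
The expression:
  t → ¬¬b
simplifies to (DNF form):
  b ∨ ¬t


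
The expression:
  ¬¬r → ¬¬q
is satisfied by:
  {q: True, r: False}
  {r: False, q: False}
  {r: True, q: True}


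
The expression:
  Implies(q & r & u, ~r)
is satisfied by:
  {u: False, q: False, r: False}
  {r: True, u: False, q: False}
  {q: True, u: False, r: False}
  {r: True, q: True, u: False}
  {u: True, r: False, q: False}
  {r: True, u: True, q: False}
  {q: True, u: True, r: False}


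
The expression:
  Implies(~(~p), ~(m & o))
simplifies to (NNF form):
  ~m | ~o | ~p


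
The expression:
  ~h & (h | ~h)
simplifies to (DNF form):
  ~h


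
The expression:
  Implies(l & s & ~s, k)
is always true.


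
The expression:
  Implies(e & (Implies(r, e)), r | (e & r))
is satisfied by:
  {r: True, e: False}
  {e: False, r: False}
  {e: True, r: True}


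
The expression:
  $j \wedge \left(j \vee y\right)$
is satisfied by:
  {j: True}


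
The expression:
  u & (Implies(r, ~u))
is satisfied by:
  {u: True, r: False}


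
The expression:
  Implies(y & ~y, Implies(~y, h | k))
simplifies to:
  True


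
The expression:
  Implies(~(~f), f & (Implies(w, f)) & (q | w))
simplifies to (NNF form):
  q | w | ~f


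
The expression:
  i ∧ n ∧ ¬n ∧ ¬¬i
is never true.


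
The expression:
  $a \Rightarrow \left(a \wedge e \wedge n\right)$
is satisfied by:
  {e: True, n: True, a: False}
  {e: True, n: False, a: False}
  {n: True, e: False, a: False}
  {e: False, n: False, a: False}
  {a: True, e: True, n: True}


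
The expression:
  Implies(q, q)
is always true.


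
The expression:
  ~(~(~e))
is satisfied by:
  {e: False}


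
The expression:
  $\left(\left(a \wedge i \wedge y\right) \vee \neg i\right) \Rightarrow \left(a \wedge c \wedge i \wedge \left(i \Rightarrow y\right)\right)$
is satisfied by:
  {i: True, c: True, y: False, a: False}
  {i: True, y: False, a: False, c: False}
  {i: True, c: True, a: True, y: False}
  {i: True, a: True, y: False, c: False}
  {i: True, c: True, y: True, a: False}
  {i: True, y: True, a: False, c: False}
  {i: True, c: True, a: True, y: True}
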